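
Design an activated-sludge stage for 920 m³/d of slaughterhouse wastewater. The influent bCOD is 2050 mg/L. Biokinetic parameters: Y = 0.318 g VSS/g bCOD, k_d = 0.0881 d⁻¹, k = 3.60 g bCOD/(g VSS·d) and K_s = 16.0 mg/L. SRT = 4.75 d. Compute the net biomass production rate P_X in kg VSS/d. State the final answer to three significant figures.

For a completely mixed reactor with recycle the Lawrence–McCarty relation gives S = K_s·(1 + k_d·θ_c) / [θ_c·(Y·k − k_d) − 1] = 16.0 × (1 + 0.0881 × 4.75) / [4.75 × (0.318 × 3.60 − 0.0881) − 1] = 22.70 / 4.019 = 5.647 mg/L.
Observed yield with endogenous decay: Y_obs = Y / (1 + k_d·θ_c) = 0.318 / (1 + 0.0881 × 4.75) = 0.318 / 1.418 = 0.2242 g VSS/g bCOD.
Substrate removed = Q·(S₀ − S) = 920 m³/d × (2050 − 5.65) g/m³ = 1.88×10^6 g/d = 1881 kg/d.
P_X = Y_obs · Q(S₀ − S) = 0.2242 × 1881 = 421.6 kg VSS/d.

P_X ≈ 422 kg VSS/d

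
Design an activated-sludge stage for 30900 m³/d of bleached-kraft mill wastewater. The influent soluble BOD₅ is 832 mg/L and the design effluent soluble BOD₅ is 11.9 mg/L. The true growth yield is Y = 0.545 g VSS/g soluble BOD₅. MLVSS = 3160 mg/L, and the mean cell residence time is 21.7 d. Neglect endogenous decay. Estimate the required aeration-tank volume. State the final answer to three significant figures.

V·X = Y·Q·ΔS·θ_c gives V = 0.545 × 30900 × (832 − 11.9) × 21.7 / 3160 = 94841 m³.

V ≈ 94800 m³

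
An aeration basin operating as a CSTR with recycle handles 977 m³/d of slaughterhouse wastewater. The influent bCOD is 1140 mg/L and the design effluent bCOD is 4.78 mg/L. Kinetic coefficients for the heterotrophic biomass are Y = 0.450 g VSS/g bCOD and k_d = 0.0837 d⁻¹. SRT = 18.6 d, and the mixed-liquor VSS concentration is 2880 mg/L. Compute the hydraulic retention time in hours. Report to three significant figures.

Steady-state biomass mass balance: V·X·(1 + k_d·θ_c) = Y·Q·(S₀ − S)·θ_c, so V = 0.450 × 977 × (1140 − 4.78) × 18.6 / [2880 × (1 + 0.0837 × 18.6)] = 9.28×10^6 / 7364 = 1261 m³.
Hydraulic retention time τ = V/Q = 1261 / 977 = 1.290 d = 30.97 h.

τ ≈ 31.0 h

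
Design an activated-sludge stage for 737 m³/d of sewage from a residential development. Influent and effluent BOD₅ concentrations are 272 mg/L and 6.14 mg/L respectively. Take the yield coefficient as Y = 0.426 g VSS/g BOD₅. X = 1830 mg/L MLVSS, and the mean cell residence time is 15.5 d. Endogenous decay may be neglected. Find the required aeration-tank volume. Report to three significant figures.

Biomass mass balance (decay neglected): V·X = Y·Q·(S₀ − S)·θ_c, so V = 0.426 × 737 × (272 − 6.14) × 15.5 / 1830 = 707.0 m³.

V ≈ 707 m³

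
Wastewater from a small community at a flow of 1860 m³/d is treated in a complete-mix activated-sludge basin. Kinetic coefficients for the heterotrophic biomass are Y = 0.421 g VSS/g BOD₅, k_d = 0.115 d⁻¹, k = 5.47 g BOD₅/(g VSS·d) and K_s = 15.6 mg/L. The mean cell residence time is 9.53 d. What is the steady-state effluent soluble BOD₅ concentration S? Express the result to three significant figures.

From the Monod/SRT balance for a CMAS, S = K_s·(1+k_d θ_c)/[θ_c·(Y k − k_d) − 1] = 15.6 × (1 + 0.115 × 9.53) / [9.53 × (0.421 × 5.47 − 0.115) − 1] = 32.70 / 19.85 = 1.647 mg/L.

S ≈ 1.65 mg/L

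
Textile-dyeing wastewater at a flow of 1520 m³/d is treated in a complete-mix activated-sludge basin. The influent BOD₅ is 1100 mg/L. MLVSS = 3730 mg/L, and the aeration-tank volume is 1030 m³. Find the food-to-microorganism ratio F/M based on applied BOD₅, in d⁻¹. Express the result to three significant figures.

F/M = Q·S₀ / (V·X) = 1520 × 1100 / (1030 × 3730) = 0.4352 g BOD₅·(g VSS·d)⁻¹.

F/M ≈ 0.435 d⁻¹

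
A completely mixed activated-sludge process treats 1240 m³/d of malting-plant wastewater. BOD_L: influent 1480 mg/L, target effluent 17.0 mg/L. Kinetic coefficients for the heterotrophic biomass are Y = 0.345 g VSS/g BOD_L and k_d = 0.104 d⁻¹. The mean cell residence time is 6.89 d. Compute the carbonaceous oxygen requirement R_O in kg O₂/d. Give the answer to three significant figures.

Correct the yield for decay: Y_obs = Y/(1 + k_d θ_c) = 0.345 / (1 + 0.104 × 6.89) = 0.345 / 1.717 = 0.2010.
Substrate removed = Q·(S₀ − S) = 1240 m³/d × (1480 − 17.0) g/m³ = 1.81×10^6 g/d = 1814 kg/d.
Net sludge production P_X = 0.2010 × 1814 = 364.6 kg VSS/d.
Carbonaceous O₂ demand = substrate oxidised − cell-mass equivalent = 1814 − 1.42 × 364.6 = 1296 kg O₂/d.

R_O ≈ 1300 kg O₂/d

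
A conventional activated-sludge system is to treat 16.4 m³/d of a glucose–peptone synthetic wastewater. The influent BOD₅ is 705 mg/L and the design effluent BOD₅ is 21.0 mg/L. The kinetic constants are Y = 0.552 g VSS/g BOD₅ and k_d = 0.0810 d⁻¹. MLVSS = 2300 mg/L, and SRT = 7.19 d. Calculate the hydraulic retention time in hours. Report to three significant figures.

Rearranging the biomass balance for a CMAS with decay, V = Y·Q·ΔS·θ_c / [X·(1+k_d θ_c)] = 0.552 × 16.4 × (705 − 21.0) × 7.19 / [2300 × (1 + 0.0810 × 7.19)] = 4.45×10^4 / 3639 = 12.23 m³.
HRT = V/Q = 12.23 m³ / 16.4 m³·d⁻¹ = 0.7459 d × 24 = 17.90 h.

τ ≈ 17.9 h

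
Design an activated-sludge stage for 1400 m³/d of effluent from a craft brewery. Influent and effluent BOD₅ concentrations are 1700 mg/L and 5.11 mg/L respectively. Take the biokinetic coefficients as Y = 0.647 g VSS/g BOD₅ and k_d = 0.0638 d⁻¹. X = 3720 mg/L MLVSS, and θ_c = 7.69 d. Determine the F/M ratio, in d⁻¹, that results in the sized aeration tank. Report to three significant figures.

F/M ≈ 0.300 d⁻¹

From the SRT design equation V = Y Q (S₀−S) θ_c / [X (1 + k_d θ_c)] = 0.647 × 1400 × (1700 − 5.11) × 7.69 / [3720 × (1 + 0.0638 × 7.69)] = 1.18×10^7 / 5545 = 2129 m³.
Food-to-microorganism ratio F/M = Q S₀ / (V X) = 1400 × 1700 / (2129 × 3720) = 0.3005 d⁻¹.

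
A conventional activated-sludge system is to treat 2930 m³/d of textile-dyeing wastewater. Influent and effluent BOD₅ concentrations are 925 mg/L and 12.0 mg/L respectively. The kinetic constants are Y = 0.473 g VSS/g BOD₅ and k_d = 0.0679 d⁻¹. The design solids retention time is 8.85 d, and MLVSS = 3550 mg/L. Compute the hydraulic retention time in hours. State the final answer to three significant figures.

τ ≈ 16.1 h

From the SRT design equation V = Y Q (S₀−S) θ_c / [X (1 + k_d θ_c)] = 0.473 × 2930 × (925 − 12.0) × 8.85 / [3550 × (1 + 0.0679 × 8.85)] = 1.12×10^7 / 5683 = 1970 m³.
τ = V/Q = 1970/2930 = 0.6725 d, or 16.14 h.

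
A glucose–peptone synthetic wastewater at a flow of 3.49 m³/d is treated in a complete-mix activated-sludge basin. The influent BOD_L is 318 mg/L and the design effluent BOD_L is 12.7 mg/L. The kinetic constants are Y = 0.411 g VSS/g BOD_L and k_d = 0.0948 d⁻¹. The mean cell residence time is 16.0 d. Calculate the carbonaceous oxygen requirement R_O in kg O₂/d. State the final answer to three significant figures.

Observed yield with endogenous decay: Y_obs = Y / (1 + k_d·θ_c) = 0.411 / (1 + 0.0948 × 16.0) = 0.411 / 2.517 = 0.1633 g VSS/g BOD_L.
Mass of BOD_L removed per day: Q(S₀ − S) = 3.49 × 305.3 g/m³ = 1.065 kg/d.
Biomass synthesised: P_X = Y_obs × 1.065 = 0.1740 kg VSS/d.
R_O = Q·(S₀ − S) − 1.42·P_X = 1.065 − 1.42 × 0.1740 = 0.8184 kg O₂/d.

R_O ≈ 0.818 kg O₂/d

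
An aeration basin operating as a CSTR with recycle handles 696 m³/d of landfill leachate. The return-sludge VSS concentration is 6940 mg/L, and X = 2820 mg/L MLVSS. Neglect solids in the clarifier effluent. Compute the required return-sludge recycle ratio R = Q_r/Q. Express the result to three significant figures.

R ≈ 0.684

Mass balance around the secondary clarifier (neglecting effluent solids): R = X / (X_r − X) = 2820 / (6940 − 2820) = 0.6845.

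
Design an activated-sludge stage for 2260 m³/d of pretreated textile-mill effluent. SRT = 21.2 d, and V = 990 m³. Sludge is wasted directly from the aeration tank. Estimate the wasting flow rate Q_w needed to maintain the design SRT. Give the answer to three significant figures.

Q_w ≈ 46.7 m³/d

With mixed-liquor wasting, θ_c = V/Q_w, so Q_w = V/θ_c = 990.0/21.2 = 46.70 m³/d.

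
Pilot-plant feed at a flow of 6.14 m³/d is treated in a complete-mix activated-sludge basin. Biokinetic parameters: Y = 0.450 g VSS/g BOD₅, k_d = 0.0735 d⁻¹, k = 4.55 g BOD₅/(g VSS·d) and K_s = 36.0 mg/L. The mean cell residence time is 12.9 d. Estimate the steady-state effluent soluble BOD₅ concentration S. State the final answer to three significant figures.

For a completely mixed reactor with recycle the Lawrence–McCarty relation gives S = K_s·(1 + k_d·θ_c) / [θ_c·(Y·k − k_d) − 1] = 36.0 × (1 + 0.0735 × 12.9) / [12.9 × (0.450 × 4.55 − 0.0735) − 1] = 70.13 / 24.46 = 2.867 mg/L.

S ≈ 2.87 mg/L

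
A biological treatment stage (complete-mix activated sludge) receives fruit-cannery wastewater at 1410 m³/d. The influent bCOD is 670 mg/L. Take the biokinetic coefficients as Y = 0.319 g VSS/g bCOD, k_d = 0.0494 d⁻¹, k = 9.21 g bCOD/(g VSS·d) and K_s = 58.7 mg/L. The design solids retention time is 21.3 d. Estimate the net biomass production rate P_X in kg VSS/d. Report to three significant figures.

P_X ≈ 146 kg VSS/d

Effluent substrate depends only on kinetics and SRT: S = K_s(1 + k_d θ_c) / [θ_c(Yk − k_d) − 1] = 58.7 × (1 + 0.0494 × 21.3) / [21.3 × (0.319 × 9.21 − 0.0494) − 1] = 120.5 / 60.53 = 1.990 mg/L.
Observed yield with endogenous decay: Y_obs = Y / (1 + k_d·θ_c) = 0.319 / (1 + 0.0494 × 21.3) = 0.319 / 2.052 = 0.1554 g VSS/g bCOD.
Substrate removed = Q·(S₀ − S) = 1410 m³/d × (670 − 1.99) g/m³ = 9.42×10^5 g/d = 941.9 kg/d.
P_X = Y_obs · Q(S₀ − S) = 0.1554 × 941.9 = 146.4 kg VSS/d.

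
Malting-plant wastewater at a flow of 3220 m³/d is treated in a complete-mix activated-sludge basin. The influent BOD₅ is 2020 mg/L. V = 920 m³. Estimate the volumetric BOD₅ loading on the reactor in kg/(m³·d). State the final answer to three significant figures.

Volumetric loading L_v = Q·S₀ / V = 3220 × 2020 g/m³ / 920.0 m³ = 7070 g/(m³·d) = 7.070 kg BOD₅/(m³·d).

L_v ≈ 7.07 kg BOD₅/(m³·d)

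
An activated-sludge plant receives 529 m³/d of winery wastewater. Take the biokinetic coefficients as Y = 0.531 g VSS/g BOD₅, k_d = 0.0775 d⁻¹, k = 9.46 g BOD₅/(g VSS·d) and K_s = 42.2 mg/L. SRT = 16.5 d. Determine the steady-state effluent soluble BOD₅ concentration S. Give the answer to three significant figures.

For a completely mixed reactor with recycle the Lawrence–McCarty relation gives S = K_s·(1 + k_d·θ_c) / [θ_c·(Y·k − k_d) − 1] = 42.2 × (1 + 0.0775 × 16.5) / [16.5 × (0.531 × 9.46 − 0.0775) − 1] = 96.16 / 80.61 = 1.193 mg/L.

S ≈ 1.19 mg/L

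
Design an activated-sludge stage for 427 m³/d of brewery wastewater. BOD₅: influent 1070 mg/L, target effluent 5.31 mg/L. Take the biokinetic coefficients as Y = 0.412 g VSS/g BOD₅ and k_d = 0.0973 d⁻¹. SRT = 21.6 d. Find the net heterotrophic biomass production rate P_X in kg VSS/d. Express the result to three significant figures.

P_X ≈ 60.4 kg VSS/d

Observed yield with endogenous decay: Y_obs = Y / (1 + k_d·θ_c) = 0.412 / (1 + 0.0973 × 21.6) = 0.412 / 3.102 = 0.1328 g VSS/g BOD₅.
Mass of BOD₅ removed per day: Q(S₀ − S) = 427 × 1065 g/m³ = 454.6 kg/d.
Biomass produced: P_X = Y_obs·Q·ΔS = 0.1328 × 454.6 ≈ 60.39 kg VSS/d.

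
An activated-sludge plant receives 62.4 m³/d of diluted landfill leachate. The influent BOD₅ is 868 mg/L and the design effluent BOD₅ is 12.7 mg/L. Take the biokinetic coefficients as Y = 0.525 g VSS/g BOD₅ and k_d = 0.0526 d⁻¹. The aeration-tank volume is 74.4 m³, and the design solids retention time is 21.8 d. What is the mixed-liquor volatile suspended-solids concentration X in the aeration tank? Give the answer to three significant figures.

From V·X·(1 + k_d·θ_c) = Y·Q·(S₀ − S)·θ_c: X = 0.525 × 62.4 × (868 − 12.7) × 21.8 / [74.4 × (1 + 0.0526 × 21.8)] = 3825 mg/L.

X ≈ 3820 mg/L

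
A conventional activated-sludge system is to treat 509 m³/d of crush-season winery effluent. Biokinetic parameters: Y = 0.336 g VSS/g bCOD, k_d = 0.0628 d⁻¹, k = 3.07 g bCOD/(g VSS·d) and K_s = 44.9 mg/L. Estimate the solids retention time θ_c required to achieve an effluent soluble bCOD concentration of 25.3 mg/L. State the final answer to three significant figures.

θ_c ≈ 3.24 d

Specific growth rate at S = 25.3 mg/L: μ = YkS/(K_s+S) = 0.336·3.07·25.3/(44.9+25.3) = 0.3718 d⁻¹.
Then 1/θ_c = μ − k_d = 0.3718 − 0.0628 = 0.3090 d⁻¹, giving θ_c = 3.237 d.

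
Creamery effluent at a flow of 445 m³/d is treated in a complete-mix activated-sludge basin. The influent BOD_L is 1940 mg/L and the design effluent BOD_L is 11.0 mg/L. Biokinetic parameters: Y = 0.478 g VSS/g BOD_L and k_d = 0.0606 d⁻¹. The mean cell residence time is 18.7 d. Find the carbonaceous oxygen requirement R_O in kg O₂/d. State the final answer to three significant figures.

The observed yield is Y_obs = Y/(1 + k_d·θ_c) = 0.478 / (1 + 0.0606 × 18.7) = 0.478 / 2.133 = 0.2241 g VSS per g BOD_L removed.
ΔS = 1940 − 11.0 = 1929 mg/L, so the substrate removal rate is 445 × 1929/1000 = 858.4 kg BOD_L/d.
Net sludge production P_X = 0.2241 × 858.4 = 192.3 kg VSS/d.
Carbonaceous O₂ demand = substrate oxidised − cell-mass equivalent = 858.4 − 1.42 × 192.3 = 585.3 kg O₂/d.

R_O ≈ 585 kg O₂/d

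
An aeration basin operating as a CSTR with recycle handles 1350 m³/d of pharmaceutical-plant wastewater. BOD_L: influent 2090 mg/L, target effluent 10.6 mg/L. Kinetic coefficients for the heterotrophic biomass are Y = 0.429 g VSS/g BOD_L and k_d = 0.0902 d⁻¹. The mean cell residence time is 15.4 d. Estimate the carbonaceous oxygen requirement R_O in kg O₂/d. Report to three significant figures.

Correct the yield for decay: Y_obs = Y/(1 + k_d θ_c) = 0.429 / (1 + 0.0902 × 15.4) = 0.429 / 2.389 = 0.1796.
ΔS = 2090 − 10.6 = 2079 mg/L, so the substrate removal rate is 1350 × 2079/1000 = 2807 kg BOD_L/d.
Net sludge production P_X = 0.1796 × 2807 = 504.1 kg VSS/d.
R_O = Q·(S₀ − S) − 1.42·P_X = 2807 − 1.42 × 504.1 = 2091 kg O₂/d.

R_O ≈ 2090 kg O₂/d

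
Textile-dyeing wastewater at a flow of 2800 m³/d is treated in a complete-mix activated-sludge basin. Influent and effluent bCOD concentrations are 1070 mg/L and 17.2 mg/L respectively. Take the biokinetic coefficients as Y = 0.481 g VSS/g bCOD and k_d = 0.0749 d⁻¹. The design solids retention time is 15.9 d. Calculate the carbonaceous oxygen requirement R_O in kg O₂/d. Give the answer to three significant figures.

R_O ≈ 2030 kg O₂/d

The observed yield is Y_obs = Y/(1 + k_d·θ_c) = 0.481 / (1 + 0.0749 × 15.9) = 0.481 / 2.191 = 0.2195 g VSS per g bCOD removed.
Mass of bCOD removed per day: Q(S₀ − S) = 2800 × 1053 g/m³ = 2948 kg/d.
Net sludge production P_X = 0.2195 × 2948 = 647.2 kg VSS/d.
R_O = Q·ΔS − 1.42 P_X = 2948 − 919.0 = 2029 kg O₂/d.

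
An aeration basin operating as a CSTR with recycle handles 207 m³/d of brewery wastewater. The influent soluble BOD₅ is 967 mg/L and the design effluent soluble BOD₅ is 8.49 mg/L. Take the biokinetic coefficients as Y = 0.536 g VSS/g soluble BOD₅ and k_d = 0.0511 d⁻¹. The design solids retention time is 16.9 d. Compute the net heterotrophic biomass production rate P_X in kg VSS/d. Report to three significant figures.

Observed yield with endogenous decay: Y_obs = Y / (1 + k_d·θ_c) = 0.536 / (1 + 0.0511 × 16.9) = 0.536 / 1.864 = 0.2876 g VSS/g soluble BOD₅.
Substrate removed = Q·(S₀ − S) = 207 m³/d × (967 − 8.49) g/m³ = 1.98×10^5 g/d = 198.4 kg/d.
So the net sludge growth is P_X = 0.2876 × 198.4 = 57.07 kg VSS/d.

P_X ≈ 57.1 kg VSS/d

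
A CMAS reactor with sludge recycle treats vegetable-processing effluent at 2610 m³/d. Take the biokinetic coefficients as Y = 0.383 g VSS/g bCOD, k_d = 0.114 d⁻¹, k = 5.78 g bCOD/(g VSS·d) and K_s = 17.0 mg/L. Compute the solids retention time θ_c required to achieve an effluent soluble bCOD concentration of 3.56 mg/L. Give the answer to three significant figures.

θ_c ≈ 3.71 d

At the target effluent, Y k S/(K_s+S) = 0.383×5.78×3.56/20.56 = 0.3833 d⁻¹.
1/θ_c = 0.3833 − 0.114 = 0.2693 d⁻¹, so θ_c = 3.713 d.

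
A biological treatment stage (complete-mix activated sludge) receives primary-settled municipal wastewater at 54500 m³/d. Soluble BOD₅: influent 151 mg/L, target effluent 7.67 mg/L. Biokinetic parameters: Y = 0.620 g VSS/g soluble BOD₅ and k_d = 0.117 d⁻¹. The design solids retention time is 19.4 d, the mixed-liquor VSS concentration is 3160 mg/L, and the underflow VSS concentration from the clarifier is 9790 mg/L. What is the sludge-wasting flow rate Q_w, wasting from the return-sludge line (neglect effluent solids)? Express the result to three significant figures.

Q_w ≈ 151 m³/d

Rearranging the biomass balance for a CMAS with decay, V = Y·Q·ΔS·θ_c / [X·(1+k_d θ_c)] = 0.620 × 54500 × (151 − 7.67) × 19.4 / [3160 × (1 + 0.117 × 19.4)] = 9.4×10^7 / 10333 = 9093 m³.
Q_w = (V·X)/(θ_c X_r) = 9093 × 3160 / (19.4 × 9790) = 151.3 m³/d.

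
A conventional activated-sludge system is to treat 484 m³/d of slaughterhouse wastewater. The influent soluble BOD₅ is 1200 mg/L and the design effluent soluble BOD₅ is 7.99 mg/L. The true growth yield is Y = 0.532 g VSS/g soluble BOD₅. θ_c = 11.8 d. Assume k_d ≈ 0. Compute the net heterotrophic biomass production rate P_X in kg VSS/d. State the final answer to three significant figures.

P_X ≈ 307 kg VSS/d

No decay correction is needed, so Y_obs = Y = 0.532.
ΔS = 1200 − 7.99 = 1192 mg/L, so the substrate removal rate is 484 × 1192/1000 = 576.9 kg soluble BOD₅/d.
So the net sludge growth is P_X = 0.5320 × 576.9 = 306.9 kg VSS/d.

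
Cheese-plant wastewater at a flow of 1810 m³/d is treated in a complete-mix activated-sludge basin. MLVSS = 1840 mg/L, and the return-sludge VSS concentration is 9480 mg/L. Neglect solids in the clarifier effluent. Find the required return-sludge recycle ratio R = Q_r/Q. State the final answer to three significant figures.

R ≈ 0.241

Solids balance on the clarifier gives (1+R)X = R·X_r, so R = X/(X_r − X) = 1840 / (9480 − 1840) = 0.2408.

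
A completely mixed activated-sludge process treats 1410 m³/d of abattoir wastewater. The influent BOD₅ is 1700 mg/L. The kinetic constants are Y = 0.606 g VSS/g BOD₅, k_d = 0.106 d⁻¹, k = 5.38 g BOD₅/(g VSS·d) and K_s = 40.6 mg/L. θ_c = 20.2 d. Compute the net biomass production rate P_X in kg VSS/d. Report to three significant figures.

Effluent substrate depends only on kinetics and SRT: S = K_s(1 + k_d θ_c) / [θ_c(Yk − k_d) − 1] = 40.6 × (1 + 0.106 × 20.2) / [20.2 × (0.606 × 5.38 − 0.106) − 1] = 127.5 / 62.72 = 2.033 mg/L.
Observed yield with endogenous decay: Y_obs = Y / (1 + k_d·θ_c) = 0.606 / (1 + 0.106 × 20.2) = 0.606 / 3.141 = 0.1929 g VSS/g BOD₅.
ΔS = 1700 − 2.03 = 1698 mg/L, so the substrate removal rate is 1410 × 1698/1000 = 2394 kg BOD₅/d.
Net biomass production P_X = Y_obs × Q·(S₀ − S) = 0.1929 × 2394 = 461.9 kg VSS/d.

P_X ≈ 462 kg VSS/d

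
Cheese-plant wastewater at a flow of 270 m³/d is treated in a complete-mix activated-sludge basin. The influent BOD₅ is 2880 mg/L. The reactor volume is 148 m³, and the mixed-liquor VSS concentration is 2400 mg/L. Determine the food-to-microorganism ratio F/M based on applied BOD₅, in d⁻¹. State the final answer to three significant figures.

F/M = Q·S₀ / (V·X) = 270 × 2880 / (148.0 × 2400) = 2.189 g BOD₅·(g VSS·d)⁻¹.

F/M ≈ 2.19 d⁻¹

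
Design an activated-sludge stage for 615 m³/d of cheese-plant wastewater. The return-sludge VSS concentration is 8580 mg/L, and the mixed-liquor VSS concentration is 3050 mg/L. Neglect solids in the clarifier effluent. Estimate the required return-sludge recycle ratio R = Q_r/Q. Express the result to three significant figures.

Solids balance on the clarifier gives (1+R)X = R·X_r, so R = X/(X_r − X) = 3050 / (8580 − 3050) = 0.5515.

R ≈ 0.552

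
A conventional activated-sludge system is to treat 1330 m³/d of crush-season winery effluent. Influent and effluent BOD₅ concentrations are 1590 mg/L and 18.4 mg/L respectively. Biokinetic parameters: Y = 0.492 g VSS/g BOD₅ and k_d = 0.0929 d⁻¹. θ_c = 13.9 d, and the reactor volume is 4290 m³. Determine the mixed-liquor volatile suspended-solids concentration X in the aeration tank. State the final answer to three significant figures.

X = Y·Q·ΔS·θ_c / [V·(1 + k_d θ_c)] = 0.492 × 1330 × (1590 − 18.4) × 13.9 / [4290 × (1 + 0.0929 × 13.9)] = 1454 mg/L.

X ≈ 1450 mg/L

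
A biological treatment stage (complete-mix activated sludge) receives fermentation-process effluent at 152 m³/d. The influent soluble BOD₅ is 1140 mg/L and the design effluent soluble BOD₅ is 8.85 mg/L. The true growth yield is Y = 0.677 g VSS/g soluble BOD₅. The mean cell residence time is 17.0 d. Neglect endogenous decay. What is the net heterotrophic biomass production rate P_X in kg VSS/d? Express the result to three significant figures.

No decay correction is needed, so Y_obs = Y = 0.677.
Q·(S₀ − S) = 152 × (1140 − 8.85) × 10⁻³ = 171.9 kg/d removed.
Biomass produced: P_X = Y_obs·Q·ΔS = 0.6770 × 171.9 ≈ 116.4 kg VSS/d.

P_X ≈ 116 kg VSS/d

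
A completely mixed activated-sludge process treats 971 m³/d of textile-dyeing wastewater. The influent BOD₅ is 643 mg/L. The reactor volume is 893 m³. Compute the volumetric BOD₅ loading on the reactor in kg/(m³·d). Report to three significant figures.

Applied BOD₅ load per unit volume = Q·S₀/V = (971 × 643/1000)/893.0 = 0.6992 kg BOD₅·m⁻³·d⁻¹.

L_v ≈ 0.699 kg BOD₅/(m³·d)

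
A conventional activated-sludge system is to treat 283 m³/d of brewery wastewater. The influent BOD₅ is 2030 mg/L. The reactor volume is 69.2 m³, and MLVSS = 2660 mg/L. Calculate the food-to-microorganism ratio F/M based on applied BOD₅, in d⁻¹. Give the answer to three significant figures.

F/M = applied load / biomass = Q·S₀/(V·X) = 283 × 2030 / (69.20 × 2660) = 3.121 d⁻¹.

F/M ≈ 3.12 d⁻¹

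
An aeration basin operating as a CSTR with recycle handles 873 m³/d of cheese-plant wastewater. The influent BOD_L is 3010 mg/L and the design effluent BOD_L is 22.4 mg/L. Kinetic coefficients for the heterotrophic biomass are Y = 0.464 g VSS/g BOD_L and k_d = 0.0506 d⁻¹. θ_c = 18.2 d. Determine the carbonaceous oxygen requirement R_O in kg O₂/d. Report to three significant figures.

R_O ≈ 1710 kg O₂/d

Y_obs = Y / (1 + k_d θ_c) = 0.464 / (1 + 0.0506 × 18.2) = 0.464 / 1.921 = 0.2416.
Q·(S₀ − S) = 873 × (3010 − 22.4) × 10⁻³ = 2608 kg/d removed.
Net sludge production P_X = 0.2416 × 2608 = 630.0 kg VSS/d.
R_O = Q·(S₀ − S) − 1.42·P_X = 2608 − 1.42 × 630.0 = 1714 kg O₂/d.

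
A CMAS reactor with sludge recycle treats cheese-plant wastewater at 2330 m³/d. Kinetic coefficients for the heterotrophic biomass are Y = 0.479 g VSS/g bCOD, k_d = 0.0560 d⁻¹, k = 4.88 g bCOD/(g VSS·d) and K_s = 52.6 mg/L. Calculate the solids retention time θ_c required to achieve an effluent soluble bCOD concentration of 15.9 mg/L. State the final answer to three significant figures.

θ_c ≈ 2.06 d

Specific growth rate at S = 15.9 mg/L: μ = YkS/(K_s+S) = 0.479·4.88·15.9/(52.6+15.9) = 0.5426 d⁻¹.
θ_c = 1/(μ − k_d) = 1/(0.5426 − 0.0560) = 1/0.4866 = 2.055 d.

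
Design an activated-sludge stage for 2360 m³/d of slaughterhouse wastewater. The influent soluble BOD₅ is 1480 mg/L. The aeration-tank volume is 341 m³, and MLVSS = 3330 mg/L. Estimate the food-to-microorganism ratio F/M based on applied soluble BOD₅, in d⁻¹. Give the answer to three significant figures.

F/M ≈ 3.08 d⁻¹

F/M = Q·S₀ / (V·X) = 2360 × 1480 / (341.0 × 3330) = 3.076 g soluble BOD₅·(g VSS·d)⁻¹.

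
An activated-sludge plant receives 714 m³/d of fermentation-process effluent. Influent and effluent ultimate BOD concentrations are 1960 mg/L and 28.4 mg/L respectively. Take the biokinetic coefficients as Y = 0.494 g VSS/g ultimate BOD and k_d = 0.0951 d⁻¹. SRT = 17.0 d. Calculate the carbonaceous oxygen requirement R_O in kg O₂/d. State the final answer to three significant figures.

Observed yield with endogenous decay: Y_obs = Y / (1 + k_d·θ_c) = 0.494 / (1 + 0.0951 × 17.0) = 0.494 / 2.617 = 0.1888 g VSS/g ultimate BOD.
Substrate removed = Q·(S₀ − S) = 714 m³/d × (1960 − 28.4) g/m³ = 1.38×10^6 g/d = 1379 kg/d.
Biomass synthesised: P_X = Y_obs × 1379 = 260.4 kg VSS/d.
R_O = Q·ΔS − 1.42 P_X = 1379 − 369.7 = 1009 kg O₂/d.

R_O ≈ 1010 kg O₂/d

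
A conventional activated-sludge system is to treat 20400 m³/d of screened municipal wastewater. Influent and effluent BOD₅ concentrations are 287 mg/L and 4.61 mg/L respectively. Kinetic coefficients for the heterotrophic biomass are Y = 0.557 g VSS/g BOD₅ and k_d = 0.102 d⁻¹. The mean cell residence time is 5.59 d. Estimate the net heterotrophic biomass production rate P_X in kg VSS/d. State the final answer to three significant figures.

P_X ≈ 2040 kg VSS/d

Observed yield with endogenous decay: Y_obs = Y / (1 + k_d·θ_c) = 0.557 / (1 + 0.102 × 5.59) = 0.557 / 1.570 = 0.3547 g VSS/g BOD₅.
Substrate removed = Q·(S₀ − S) = 20400 m³/d × (287 − 4.61) g/m³ = 5.76×10^6 g/d = 5761 kg/d.
Biomass produced: P_X = Y_obs·Q·ΔS = 0.3547 × 5761 ≈ 2044 kg VSS/d.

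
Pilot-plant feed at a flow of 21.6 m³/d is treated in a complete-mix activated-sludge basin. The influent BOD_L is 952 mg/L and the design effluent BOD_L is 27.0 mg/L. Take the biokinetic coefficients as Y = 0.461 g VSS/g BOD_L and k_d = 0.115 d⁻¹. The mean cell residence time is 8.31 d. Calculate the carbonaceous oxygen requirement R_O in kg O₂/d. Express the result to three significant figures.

R_O ≈ 13.3 kg O₂/d

Y_obs = Y / (1 + k_d θ_c) = 0.461 / (1 + 0.115 × 8.31) = 0.461 / 1.956 = 0.2357.
Substrate removed = Q·(S₀ − S) = 21.6 m³/d × (952 − 27.0) g/m³ = 2×10^4 g/d = 19.98 kg/d.
Net sludge production P_X = 0.2357 × 19.98 = 4.710 kg VSS/d.
R_O = Q·ΔS − 1.42 P_X = 19.98 − 6.688 = 13.29 kg O₂/d.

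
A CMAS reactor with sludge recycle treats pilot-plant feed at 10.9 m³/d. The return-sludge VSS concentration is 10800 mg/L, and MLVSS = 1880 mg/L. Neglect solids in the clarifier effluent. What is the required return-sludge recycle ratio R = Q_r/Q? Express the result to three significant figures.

Solids balance on the clarifier gives (1+R)X = R·X_r, so R = X/(X_r − X) = 1880 / (10800 − 1880) = 0.2108.

R ≈ 0.211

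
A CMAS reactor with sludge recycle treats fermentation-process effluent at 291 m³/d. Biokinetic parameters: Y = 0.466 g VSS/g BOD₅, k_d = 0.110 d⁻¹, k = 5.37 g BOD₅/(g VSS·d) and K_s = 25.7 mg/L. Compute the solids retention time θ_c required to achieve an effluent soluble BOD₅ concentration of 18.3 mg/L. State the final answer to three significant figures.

From 1/θ_c = Y·k·S/(K_s + S) − k_d: Y·k·S/(K_s+S) = 0.466 × 5.37 × 18.3 / (25.7 + 18.3) = 1.041 d⁻¹.
Then 1/θ_c = μ − k_d = 1.041 − 0.110 = 0.9308 d⁻¹, giving θ_c = 1.074 d.

θ_c ≈ 1.07 d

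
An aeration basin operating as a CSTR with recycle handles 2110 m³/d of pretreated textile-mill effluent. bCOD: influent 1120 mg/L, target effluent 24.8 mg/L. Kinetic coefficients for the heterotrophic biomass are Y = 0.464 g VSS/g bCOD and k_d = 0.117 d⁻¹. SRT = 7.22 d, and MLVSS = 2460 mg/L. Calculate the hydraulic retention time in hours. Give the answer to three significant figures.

Rearranging the biomass balance for a CMAS with decay, V = Y·Q·ΔS·θ_c / [X·(1+k_d θ_c)] = 0.464 × 2110 × (1120 − 24.8) × 7.22 / [2460 × (1 + 0.117 × 7.22)] = 7.74×10^6 / 4538 = 1706 m³.
Hydraulic retention time τ = V/Q = 1706 / 2110 = 0.8085 d = 19.40 h.

τ ≈ 19.4 h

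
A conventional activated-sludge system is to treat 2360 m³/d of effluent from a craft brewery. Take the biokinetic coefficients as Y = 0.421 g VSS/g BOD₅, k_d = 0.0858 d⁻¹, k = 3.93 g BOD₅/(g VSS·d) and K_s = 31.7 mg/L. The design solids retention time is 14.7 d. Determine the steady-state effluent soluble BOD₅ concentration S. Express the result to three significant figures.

S ≈ 3.25 mg/L

Effluent substrate depends only on kinetics and SRT: S = K_s(1 + k_d θ_c) / [θ_c(Yk − k_d) − 1] = 31.7 × (1 + 0.0858 × 14.7) / [14.7 × (0.421 × 3.93 − 0.0858) − 1] = 71.68 / 22.06 = 3.249 mg/L.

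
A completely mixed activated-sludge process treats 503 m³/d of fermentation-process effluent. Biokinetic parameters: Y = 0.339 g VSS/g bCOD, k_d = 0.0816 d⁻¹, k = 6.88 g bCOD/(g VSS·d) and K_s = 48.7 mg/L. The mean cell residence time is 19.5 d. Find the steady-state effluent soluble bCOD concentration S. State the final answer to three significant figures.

For a completely mixed reactor with recycle the Lawrence–McCarty relation gives S = K_s·(1 + k_d·θ_c) / [θ_c·(Y·k − k_d) − 1] = 48.7 × (1 + 0.0816 × 19.5) / [19.5 × (0.339 × 6.88 − 0.0816) − 1] = 126.2 / 42.89 = 2.942 mg/L.

S ≈ 2.94 mg/L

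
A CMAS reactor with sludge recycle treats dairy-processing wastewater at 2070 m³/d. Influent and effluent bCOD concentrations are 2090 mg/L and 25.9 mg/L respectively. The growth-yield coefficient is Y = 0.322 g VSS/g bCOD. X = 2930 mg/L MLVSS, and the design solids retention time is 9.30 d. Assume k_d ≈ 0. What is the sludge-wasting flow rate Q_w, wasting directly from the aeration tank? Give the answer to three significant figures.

V·X = Y·Q·ΔS·θ_c gives V = 0.322 × 2070 × (2090 − 25.9) × 9.30 / 2930 = 4367 m³.
With mixed-liquor wasting, θ_c = V/Q_w, so Q_w = V/θ_c = 4367/9.30 = 469.6 m³/d.

Q_w ≈ 470 m³/d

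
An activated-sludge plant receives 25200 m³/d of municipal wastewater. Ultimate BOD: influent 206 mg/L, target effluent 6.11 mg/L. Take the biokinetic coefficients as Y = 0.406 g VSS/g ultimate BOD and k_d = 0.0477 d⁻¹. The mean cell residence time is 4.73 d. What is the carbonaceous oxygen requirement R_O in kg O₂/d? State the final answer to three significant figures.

R_O ≈ 2670 kg O₂/d

Observed yield with endogenous decay: Y_obs = Y / (1 + k_d·θ_c) = 0.406 / (1 + 0.0477 × 4.73) = 0.406 / 1.226 = 0.3313 g VSS/g ultimate BOD.
Substrate removed = Q·(S₀ − S) = 25200 m³/d × (206 − 6.11) g/m³ = 5.04×10^6 g/d = 5037 kg/d.
P_X = Y_obs·Q·(S₀ − S) = 0.3313 × 5037 = 1669 kg VSS/d.
Carbonaceous O₂ demand = substrate oxidised − cell-mass equivalent = 5037 − 1.42 × 1669 = 2668 kg O₂/d.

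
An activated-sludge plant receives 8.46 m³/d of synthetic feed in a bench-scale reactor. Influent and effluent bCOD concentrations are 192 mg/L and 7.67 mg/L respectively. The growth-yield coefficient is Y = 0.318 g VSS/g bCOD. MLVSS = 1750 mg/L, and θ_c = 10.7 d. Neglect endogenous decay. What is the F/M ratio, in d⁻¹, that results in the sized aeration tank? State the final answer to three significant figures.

F/M ≈ 0.306 d⁻¹

V·X = Y·Q·ΔS·θ_c gives V = 0.318 × 8.46 × (192 − 7.67) × 10.7 / 1750 = 3.032 m³.
F/M = applied load / biomass = Q·S₀/(V·X) = 8.46 × 192 / (3.032 × 1750) = 0.3061 d⁻¹.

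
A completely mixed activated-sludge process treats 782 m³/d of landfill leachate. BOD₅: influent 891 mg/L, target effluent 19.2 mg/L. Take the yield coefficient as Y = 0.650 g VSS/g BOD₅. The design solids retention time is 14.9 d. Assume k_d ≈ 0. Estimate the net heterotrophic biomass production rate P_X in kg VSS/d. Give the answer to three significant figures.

P_X ≈ 443 kg VSS/d

With endogenous decay neglected, the observed yield equals the true yield: Y_obs = Y = 0.650 g VSS/g BOD₅.
ΔS = 891 − 19.2 = 871.8 mg/L, so the substrate removal rate is 782 × 871.8/1000 = 681.7 kg BOD₅/d.
So the net sludge growth is P_X = 0.6500 × 681.7 = 443.1 kg VSS/d.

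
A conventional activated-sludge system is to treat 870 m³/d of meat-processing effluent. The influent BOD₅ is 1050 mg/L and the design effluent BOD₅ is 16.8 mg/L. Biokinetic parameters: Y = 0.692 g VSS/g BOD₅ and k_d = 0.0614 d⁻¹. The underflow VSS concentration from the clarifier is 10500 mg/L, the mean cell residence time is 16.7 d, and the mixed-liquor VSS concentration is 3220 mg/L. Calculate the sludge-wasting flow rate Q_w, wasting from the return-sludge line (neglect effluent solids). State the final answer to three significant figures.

Q_w ≈ 29.2 m³/d

From the SRT design equation V = Y Q (S₀−S) θ_c / [X (1 + k_d θ_c)] = 0.692 × 870 × (1050 − 16.8) × 16.7 / [3220 × (1 + 0.0614 × 16.7)] = 1.04×10^7 / 6522 = 1593 m³.
Wasting from the return line (neglecting effluent solids): Q_w = V·X / (θ_c·X_r) = 1593 × 3220 / (16.7 × 10500) = 29.25 m³/d.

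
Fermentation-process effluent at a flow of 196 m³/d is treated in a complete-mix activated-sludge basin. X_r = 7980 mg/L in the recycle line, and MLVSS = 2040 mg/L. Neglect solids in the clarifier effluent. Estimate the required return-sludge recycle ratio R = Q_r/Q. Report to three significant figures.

R ≈ 0.343

R = Q_r/Q = X/(X_r − X) = 2040 / (7980 − 2040) = 0.3434.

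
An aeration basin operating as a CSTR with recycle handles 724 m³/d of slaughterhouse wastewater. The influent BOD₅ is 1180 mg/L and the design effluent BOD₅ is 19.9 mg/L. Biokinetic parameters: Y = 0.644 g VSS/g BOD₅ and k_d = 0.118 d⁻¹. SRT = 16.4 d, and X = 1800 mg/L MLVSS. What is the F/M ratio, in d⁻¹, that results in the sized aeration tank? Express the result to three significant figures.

From the SRT design equation V = Y Q (S₀−S) θ_c / [X (1 + k_d θ_c)] = 0.644 × 724 × (1180 − 19.9) × 16.4 / [1800 × (1 + 0.118 × 16.4)] = 8.87×10^6 / 5283 = 1679 m³.
F/M = applied load / biomass = Q·S₀/(V·X) = 724 × 1180 / (1679 × 1800) = 0.2827 d⁻¹.

F/M ≈ 0.283 d⁻¹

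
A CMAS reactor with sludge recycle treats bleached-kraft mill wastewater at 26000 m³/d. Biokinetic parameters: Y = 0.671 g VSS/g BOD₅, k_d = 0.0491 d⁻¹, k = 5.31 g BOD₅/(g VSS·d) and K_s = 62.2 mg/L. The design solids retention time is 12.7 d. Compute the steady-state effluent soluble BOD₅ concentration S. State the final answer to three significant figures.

From the Monod/SRT balance for a CMAS, S = K_s·(1+k_d θ_c)/[θ_c·(Y k − k_d) − 1] = 62.2 × (1 + 0.0491 × 12.7) / [12.7 × (0.671 × 5.31 − 0.0491) − 1] = 101.0 / 43.63 = 2.315 mg/L.

S ≈ 2.31 mg/L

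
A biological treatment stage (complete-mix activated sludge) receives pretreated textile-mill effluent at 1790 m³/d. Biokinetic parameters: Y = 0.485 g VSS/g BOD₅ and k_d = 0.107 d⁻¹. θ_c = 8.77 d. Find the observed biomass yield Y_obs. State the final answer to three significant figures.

Y_obs ≈ 0.250 g VSS/g BOD₅

Observed yield with endogenous decay: Y_obs = Y / (1 + k_d·θ_c) = 0.485 / (1 + 0.107 × 8.77) = 0.485 / 1.938 = 0.2502 g VSS/g BOD₅.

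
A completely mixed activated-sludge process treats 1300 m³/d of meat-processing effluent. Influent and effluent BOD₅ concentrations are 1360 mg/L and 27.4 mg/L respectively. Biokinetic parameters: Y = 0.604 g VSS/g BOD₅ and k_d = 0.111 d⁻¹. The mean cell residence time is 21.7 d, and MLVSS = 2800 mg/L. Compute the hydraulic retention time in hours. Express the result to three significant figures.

τ ≈ 43.9 h

Rearranging the biomass balance for a CMAS with decay, V = Y·Q·ΔS·θ_c / [X·(1+k_d θ_c)] = 0.604 × 1300 × (1360 − 27.4) × 21.7 / [2800 × (1 + 0.111 × 21.7)] = 2.27×10^7 / 9544 = 2379 m³.
HRT = V/Q = 2379 m³ / 1300 m³·d⁻¹ = 1.830 d × 24 = 43.92 h.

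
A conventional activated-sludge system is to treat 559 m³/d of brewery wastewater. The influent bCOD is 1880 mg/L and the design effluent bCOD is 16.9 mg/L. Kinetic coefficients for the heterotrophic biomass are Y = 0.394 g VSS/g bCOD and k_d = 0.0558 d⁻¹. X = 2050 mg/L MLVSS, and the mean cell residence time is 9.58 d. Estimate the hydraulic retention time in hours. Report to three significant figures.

From the SRT design equation V = Y Q (S₀−S) θ_c / [X (1 + k_d θ_c)] = 0.394 × 559 × (1880 − 16.9) × 9.58 / [2050 × (1 + 0.0558 × 9.58)] = 3.93×10^6 / 3146 = 1250 m³.
τ = V/Q = 1250/559 = 2.235 d, or 53.65 h.

τ ≈ 53.7 h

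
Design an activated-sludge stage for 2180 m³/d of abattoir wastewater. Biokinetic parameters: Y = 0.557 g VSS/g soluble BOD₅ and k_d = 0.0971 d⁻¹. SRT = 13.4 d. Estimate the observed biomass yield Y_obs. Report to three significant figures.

The observed yield is Y_obs = Y/(1 + k_d·θ_c) = 0.557 / (1 + 0.0971 × 13.4) = 0.557 / 2.301 = 0.2421 g VSS per g soluble BOD₅ removed.

Y_obs ≈ 0.242 g VSS/g soluble BOD₅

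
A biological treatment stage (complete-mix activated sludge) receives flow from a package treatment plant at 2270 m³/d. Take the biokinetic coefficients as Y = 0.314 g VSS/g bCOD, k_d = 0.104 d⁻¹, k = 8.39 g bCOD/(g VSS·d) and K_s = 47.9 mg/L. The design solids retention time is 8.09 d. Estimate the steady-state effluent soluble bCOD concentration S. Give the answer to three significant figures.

S ≈ 4.53 mg/L

From the Monod/SRT balance for a CMAS, S = K_s·(1+k_d θ_c)/[θ_c·(Y k − k_d) − 1] = 47.9 × (1 + 0.104 × 8.09) / [8.09 × (0.314 × 8.39 − 0.104) − 1] = 88.20 / 19.47 = 4.530 mg/L.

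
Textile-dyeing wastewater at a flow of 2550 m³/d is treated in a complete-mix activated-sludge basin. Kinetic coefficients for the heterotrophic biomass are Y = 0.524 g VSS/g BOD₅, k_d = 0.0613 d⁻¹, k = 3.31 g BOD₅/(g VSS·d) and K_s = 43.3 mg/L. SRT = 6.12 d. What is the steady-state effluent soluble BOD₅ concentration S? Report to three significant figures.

From the Monod/SRT balance for a CMAS, S = K_s·(1+k_d θ_c)/[θ_c·(Y k − k_d) − 1] = 43.3 × (1 + 0.0613 × 6.12) / [6.12 × (0.524 × 3.31 − 0.0613) − 1] = 59.54 / 9.240 = 6.444 mg/L.

S ≈ 6.44 mg/L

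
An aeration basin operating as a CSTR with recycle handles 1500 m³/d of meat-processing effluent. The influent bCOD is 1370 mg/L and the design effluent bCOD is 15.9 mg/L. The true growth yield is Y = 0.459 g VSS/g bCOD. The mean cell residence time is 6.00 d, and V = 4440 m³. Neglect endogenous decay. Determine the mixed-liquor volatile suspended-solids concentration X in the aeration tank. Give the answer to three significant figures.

X ≈ 1260 mg/L

Without decay, X = Y Q (S₀−S) θ_c / V = 0.459 × 1500 × (1370 − 15.9) × 6.00 / 4440 = 1260 mg/L.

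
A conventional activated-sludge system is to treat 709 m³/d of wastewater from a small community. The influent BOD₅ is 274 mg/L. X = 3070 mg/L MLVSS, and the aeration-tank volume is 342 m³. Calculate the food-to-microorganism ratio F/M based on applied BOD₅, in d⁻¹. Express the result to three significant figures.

F/M ≈ 0.185 d⁻¹

F/M = applied load / biomass = Q·S₀/(V·X) = 709 × 274 / (342.0 × 3070) = 0.1850 d⁻¹.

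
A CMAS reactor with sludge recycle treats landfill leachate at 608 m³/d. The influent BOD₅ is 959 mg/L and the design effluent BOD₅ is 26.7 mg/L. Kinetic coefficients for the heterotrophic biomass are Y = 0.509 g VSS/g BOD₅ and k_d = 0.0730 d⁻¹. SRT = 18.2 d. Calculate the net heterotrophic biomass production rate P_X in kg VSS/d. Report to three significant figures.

P_X ≈ 124 kg VSS/d

Correct the yield for decay: Y_obs = Y/(1 + k_d θ_c) = 0.509 / (1 + 0.0730 × 18.2) = 0.509 / 2.329 = 0.2186.
Substrate removed = Q·(S₀ − S) = 608 m³/d × (959 − 26.7) g/m³ = 5.67×10^5 g/d = 566.8 kg/d.
Biomass produced: P_X = Y_obs·Q·ΔS = 0.2186 × 566.8 ≈ 123.9 kg VSS/d.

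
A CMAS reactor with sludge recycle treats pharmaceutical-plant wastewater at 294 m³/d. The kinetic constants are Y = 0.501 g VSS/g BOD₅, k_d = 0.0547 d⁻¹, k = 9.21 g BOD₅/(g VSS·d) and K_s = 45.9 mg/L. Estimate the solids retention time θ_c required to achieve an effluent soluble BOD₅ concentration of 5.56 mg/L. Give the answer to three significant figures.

θ_c ≈ 2.25 d

At the target effluent, Y k S/(K_s+S) = 0.501×9.21×5.56/51.46 = 0.4985 d⁻¹.
Then 1/θ_c = μ − k_d = 0.4985 − 0.0547 = 0.4438 d⁻¹, giving θ_c = 2.253 d.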